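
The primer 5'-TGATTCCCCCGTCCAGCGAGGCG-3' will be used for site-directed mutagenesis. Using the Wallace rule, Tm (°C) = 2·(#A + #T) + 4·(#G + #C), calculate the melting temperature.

T=4, C=9, G=7, A=3
So N_AT = 7 and N_GC = 16.
Tm = 2×7 + 4×16 = 78°C

78°C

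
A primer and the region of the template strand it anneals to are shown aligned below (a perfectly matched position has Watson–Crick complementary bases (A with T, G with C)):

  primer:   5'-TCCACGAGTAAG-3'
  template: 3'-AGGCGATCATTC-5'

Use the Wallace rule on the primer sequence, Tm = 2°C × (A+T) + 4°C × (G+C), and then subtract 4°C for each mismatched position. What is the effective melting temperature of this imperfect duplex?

28°C

Primer base counts: A=4, T=2, G=3, C=3 → A+T=6, G+C=6
Perfect-match Tm = 2(6) + 4(6) = 12 + 24 = 36°C
Mismatches (positions where the bases are not complementary): 2 (at positions 4, 6)
Effective Tm = 36 − 2×4 = 36 − 8 = 28°C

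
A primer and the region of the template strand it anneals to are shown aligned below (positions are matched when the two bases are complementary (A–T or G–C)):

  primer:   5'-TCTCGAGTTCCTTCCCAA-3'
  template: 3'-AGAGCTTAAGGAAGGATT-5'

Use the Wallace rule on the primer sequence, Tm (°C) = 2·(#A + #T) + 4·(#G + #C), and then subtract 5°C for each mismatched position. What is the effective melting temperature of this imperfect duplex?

Primer base counts: A=3, T=6, G=2, C=7 → A+T=9, G+C=9
Perfect-match Tm = 2(9) + 4(9) = 18 + 36 = 54°C
Mismatches (positions where the bases are not complementary): 2 (at positions 7, 16)
Effective Tm = 54 − 2×5 = 54 − 10 = 44°C

44°C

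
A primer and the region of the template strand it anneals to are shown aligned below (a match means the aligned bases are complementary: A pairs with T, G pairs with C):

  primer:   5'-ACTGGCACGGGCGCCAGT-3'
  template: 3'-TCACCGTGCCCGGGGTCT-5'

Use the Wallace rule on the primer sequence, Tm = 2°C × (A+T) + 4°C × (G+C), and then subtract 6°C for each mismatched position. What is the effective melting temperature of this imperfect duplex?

Primer base counts: A=3, T=2, G=7, C=6 → A+T=5, G+C=13
Perfect-match Tm = 2(5) + 4(13) = 10 + 52 = 62°C
Mismatches (positions where the bases are not complementary): 3 (at positions 2, 13, 18)
Effective Tm = 62 − 3×6 = 62 − 18 = 44°C

44°C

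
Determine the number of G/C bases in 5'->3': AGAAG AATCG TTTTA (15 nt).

4

Scanning the sequence gives G=3, A=6, T=5, C=1.
Total G or C: 3 + 1 = 4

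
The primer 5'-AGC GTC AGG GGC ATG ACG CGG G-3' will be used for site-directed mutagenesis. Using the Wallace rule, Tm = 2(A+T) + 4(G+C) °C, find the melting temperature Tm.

Scanning the sequence gives C=5, A=4, T=2, G=11.
So N_AT = 6 and N_GC = 16.
Tm = 2(6) + 4(16) = 12 + 64 = 76°C

76°C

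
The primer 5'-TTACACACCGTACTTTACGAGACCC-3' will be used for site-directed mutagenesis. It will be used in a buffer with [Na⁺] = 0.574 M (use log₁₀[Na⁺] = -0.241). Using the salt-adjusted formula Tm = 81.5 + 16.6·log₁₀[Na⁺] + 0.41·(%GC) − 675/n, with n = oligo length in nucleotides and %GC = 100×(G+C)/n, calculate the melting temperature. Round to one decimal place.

70.2°C

Length n = 25. Counting bases: T=6, G=3, A=7, C=9
G+C = 12, so %GC = 12/25 × 100 = 48%
Salt term: 16.6 × (-0.241) = -4.001
GC term: 0.41 × 48 = 19.68; length term: −675/25 = −27
Tm = 81.5 + (-4.001) + 19.68 − 27 = 70.179 → 70.2°C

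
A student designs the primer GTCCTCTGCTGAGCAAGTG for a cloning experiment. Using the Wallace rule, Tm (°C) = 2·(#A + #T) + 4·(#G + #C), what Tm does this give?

G=6, A=3, T=5, C=5
AT pairs contribute 8, GC pairs contribute 11.
Tm = 2×8 + 4×11 = 60°C

60°C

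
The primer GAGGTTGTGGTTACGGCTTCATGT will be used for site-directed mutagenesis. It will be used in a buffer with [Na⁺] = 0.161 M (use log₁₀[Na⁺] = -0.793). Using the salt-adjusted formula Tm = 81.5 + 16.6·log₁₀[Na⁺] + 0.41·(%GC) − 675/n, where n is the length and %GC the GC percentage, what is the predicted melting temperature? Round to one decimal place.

60.7°C

Length n = 24. Counting bases: A=3, C=3, G=9, T=9
G+C = 12, so %GC = 12/24 × 100 = 50%
Salt term: 16.6 × (-0.793) = -13.164
GC term: 0.41 × 50 = 20.5; length term: −675/24 = −28.125
Tm = 81.5 + (-13.164) + 20.5 − 28.125 = 60.711 → 60.7°C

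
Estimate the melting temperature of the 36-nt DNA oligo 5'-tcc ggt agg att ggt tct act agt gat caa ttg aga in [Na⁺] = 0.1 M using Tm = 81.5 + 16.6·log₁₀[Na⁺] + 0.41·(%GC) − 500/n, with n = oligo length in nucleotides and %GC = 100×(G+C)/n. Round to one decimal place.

Length n = 36. Scanning the sequence gives T=12, C=5, G=10, A=9.
G+C = 15, so %GC = 15/36 × 100 = 41.667%
Salt term: 16.6 × (-1) = -16.6
GC term: 0.41 × 41.667 = 17.083; length term: −500/36 = −13.889
Tm = 81.5 + (-16.6) + 17.083 − 13.889 = 68.094 → 68.1°C

68.1°C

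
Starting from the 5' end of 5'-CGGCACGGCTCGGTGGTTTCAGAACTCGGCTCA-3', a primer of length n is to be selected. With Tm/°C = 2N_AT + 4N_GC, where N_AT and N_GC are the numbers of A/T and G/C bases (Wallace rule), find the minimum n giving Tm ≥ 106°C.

n = 32

First 31 bases: CGGCACGGCTCGGTGGTTTCAGAACTCGGCT → Tm = 102°C (< 106°C)
First 32 bases: CGGCACGGCTCGGTGGTTTCAGAACTCGGCTC → Tm = 106°C (≥ 106°C)
Since every base adds ≥2°C, Tm only increases with n, so the threshold is first crossed at n = 32.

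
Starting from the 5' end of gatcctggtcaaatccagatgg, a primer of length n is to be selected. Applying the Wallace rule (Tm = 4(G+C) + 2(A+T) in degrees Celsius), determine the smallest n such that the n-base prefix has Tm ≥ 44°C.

n = 15

First 14 bases: GATCCTGGTCAAAT → Tm = 40°C (< 44°C)
First 15 bases: GATCCTGGTCAAATC → Tm = 44°C (≥ 44°C)
Each additional base adds 2°C (A/T) or 4°C (G/C), so Tm is non-decreasing in n; n = 15 is the first length to reach 44°C.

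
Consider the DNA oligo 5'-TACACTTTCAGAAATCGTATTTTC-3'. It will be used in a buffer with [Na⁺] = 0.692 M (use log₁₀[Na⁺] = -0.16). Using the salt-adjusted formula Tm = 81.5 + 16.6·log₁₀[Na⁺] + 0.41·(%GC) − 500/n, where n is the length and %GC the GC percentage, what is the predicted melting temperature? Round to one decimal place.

Length n = 24. T=10, A=7, C=5, G=2
G+C = 7, so %GC = 7/24 × 100 = 29.167%
Salt term: 16.6 × (-0.16) = -2.656
GC term: 0.41 × 29.167 = 11.958; length term: −500/24 = −20.833
Tm = 81.5 + (-2.656) + 11.958 − 20.833 = 69.969 → 70.0°C

70.0°C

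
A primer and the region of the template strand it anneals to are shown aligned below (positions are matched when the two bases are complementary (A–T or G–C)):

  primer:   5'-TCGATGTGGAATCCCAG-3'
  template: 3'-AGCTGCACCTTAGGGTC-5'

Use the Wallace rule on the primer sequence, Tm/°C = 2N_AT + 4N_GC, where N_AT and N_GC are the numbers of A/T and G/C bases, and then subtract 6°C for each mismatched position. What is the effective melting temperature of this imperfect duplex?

Primer base counts: A=4, T=4, G=5, C=4 → A+T=8, G+C=9
Perfect-match Tm = 2(8) + 4(9) = 16 + 36 = 52°C
Mismatches (positions where the bases are not complementary): 1 (at position 5)
Effective Tm = 52 − 1×6 = 52 − 6 = 46°C

46°C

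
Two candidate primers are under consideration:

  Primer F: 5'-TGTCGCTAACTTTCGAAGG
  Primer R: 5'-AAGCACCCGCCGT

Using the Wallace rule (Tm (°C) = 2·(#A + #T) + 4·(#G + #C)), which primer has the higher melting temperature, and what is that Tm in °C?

Primer F, 56°C

Primer F: A+T=10, G+C=9 → Tm = 2(10)+4(9) = 56°C
Primer R: A+T=4, G+C=9 → Tm = 2(4)+4(9) = 44°C
56°C vs 44°C → primer F is higher.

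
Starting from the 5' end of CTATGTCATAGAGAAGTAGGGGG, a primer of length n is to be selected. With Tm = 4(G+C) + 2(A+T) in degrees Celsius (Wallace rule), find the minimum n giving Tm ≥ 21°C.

n = 8

First 7 bases: CTATGTC → Tm = 20°C (< 21°C)
First 8 bases: CTATGTCA → Tm = 22°C (≥ 21°C)
Each additional base adds 2°C (A/T) or 4°C (G/C), so Tm is non-decreasing in n; n = 8 is the first length to reach 21°C.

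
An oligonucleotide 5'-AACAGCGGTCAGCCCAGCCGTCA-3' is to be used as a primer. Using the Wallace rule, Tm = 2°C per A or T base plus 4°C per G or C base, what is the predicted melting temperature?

Scanning the sequence gives C=9, A=6, G=6, T=2.
AT pairs contribute 8, GC pairs contribute 15.
Tm = 2×8 + 4×15 = 76°C

76°C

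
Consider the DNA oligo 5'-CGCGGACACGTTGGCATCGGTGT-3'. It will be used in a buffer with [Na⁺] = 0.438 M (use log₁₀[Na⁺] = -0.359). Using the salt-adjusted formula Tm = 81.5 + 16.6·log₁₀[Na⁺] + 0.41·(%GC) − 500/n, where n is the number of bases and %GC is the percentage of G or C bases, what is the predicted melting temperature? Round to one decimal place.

80.5°C

Length n = 23. Scanning the sequence gives T=5, C=6, G=9, A=3.
G+C = 15, so %GC = 15/23 × 100 = 65.217%
Salt term: 16.6 × (-0.359) = -5.959
GC term: 0.41 × 65.217 = 26.739; length term: −500/23 = −21.739
Tm = 81.5 + (-5.959) + 26.739 − 21.739 = 80.541 → 80.5°C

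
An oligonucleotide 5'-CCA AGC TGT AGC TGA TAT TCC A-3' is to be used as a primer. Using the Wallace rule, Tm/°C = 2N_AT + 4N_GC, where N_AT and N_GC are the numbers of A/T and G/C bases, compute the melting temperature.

64°C

Scanning the sequence gives C=6, G=4, T=6, A=6.
A+T = 12, G+C = 10
Tm = 2×12 + 4×10 = 64°C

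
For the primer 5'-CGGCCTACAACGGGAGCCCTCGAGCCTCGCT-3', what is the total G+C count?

22

Base counts: T=4, C=13, A=5, G=9
G+C = 9 + 13 = 22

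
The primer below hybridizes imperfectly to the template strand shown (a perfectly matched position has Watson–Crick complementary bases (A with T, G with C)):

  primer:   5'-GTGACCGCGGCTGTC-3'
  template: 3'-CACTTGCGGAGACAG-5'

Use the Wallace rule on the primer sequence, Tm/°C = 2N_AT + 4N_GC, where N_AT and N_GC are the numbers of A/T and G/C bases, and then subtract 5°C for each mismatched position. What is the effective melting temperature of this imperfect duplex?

Primer base counts: A=1, T=3, G=6, C=5 → A+T=4, G+C=11
Perfect-match Tm = 2(4) + 4(11) = 8 + 44 = 52°C
Mismatches (positions where the bases are not complementary): 3 (at positions 5, 9, 10)
Effective Tm = 52 − 3×5 = 52 − 15 = 37°C

37°C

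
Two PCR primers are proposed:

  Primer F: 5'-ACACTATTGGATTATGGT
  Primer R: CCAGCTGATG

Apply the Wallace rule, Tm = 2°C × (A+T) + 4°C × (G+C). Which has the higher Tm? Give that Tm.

Primer F: A+T=12, G+C=6 → Tm = 2(12)+4(6) = 48°C
Primer R: A+T=4, G+C=6 → Tm = 2(4)+4(6) = 32°C
48°C vs 32°C → primer F is higher.

Primer F, 48°C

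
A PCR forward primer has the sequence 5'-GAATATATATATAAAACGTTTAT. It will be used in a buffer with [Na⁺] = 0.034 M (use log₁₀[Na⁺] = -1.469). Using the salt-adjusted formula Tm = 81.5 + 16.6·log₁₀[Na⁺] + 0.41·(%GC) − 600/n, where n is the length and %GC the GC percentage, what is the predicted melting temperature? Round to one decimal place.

36.4°C

Length n = 23. Counting bases: G=2, T=9, A=11, C=1
G+C = 3, so %GC = 3/23 × 100 = 13.043%
Salt term: 16.6 × (-1.469) = -24.385
GC term: 0.41 × 13.043 = 5.348; length term: −600/23 = −26.087
Tm = 81.5 + (-24.385) + 5.348 − 26.087 = 36.376 → 36.4°C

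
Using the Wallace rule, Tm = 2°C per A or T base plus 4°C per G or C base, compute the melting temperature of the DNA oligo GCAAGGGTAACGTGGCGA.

58°C

Counting bases: A=5, G=8, T=2, C=3
A+T = 7, G+C = 11
Tm = 2×7 + 4×11 = 58°C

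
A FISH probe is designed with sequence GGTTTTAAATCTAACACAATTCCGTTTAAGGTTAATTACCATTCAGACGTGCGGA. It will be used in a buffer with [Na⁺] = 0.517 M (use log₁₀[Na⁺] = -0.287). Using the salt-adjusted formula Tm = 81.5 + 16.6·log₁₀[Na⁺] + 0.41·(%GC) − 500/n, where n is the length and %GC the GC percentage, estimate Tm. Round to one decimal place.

Length n = 55. Base counts: T=18, A=17, C=10, G=10
G+C = 20, so %GC = 20/55 × 100 = 36.364%
Salt term: 16.6 × (-0.287) = -4.764
GC term: 0.41 × 36.364 = 14.909; length term: −500/55 = −9.091
Tm = 81.5 + (-4.764) + 14.909 − 9.091 = 82.554 → 82.6°C

82.6°C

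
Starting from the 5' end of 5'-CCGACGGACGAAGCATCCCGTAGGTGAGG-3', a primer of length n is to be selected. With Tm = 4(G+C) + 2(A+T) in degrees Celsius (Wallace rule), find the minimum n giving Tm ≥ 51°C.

n = 16

First 15 bases: CCGACGGACGAAGCA → Tm = 50°C (< 51°C)
First 16 bases: CCGACGGACGAAGCAT → Tm = 52°C (≥ 51°C)
Since every base adds ≥2°C, Tm only increases with n, so the threshold is first crossed at n = 16.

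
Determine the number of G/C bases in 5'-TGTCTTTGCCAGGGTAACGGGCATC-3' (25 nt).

14

Counting bases: A=4, G=8, T=7, C=6
Total G or C: 8 + 6 = 14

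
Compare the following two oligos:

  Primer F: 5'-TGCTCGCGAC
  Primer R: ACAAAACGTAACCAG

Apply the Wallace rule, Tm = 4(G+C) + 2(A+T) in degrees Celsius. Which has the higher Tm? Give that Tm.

Primer F: A+T=3, G+C=7 → Tm = 2(3)+4(7) = 34°C
Primer R: A+T=9, G+C=6 → Tm = 2(9)+4(6) = 42°C
34°C vs 42°C → primer R is higher.

Primer R, 42°C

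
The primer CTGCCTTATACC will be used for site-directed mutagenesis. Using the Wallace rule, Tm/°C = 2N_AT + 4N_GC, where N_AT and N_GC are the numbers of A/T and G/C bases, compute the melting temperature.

36°C

Scanning the sequence gives A=2, G=1, C=5, T=4.
A+T = 6, G+C = 6
Tm = 4·6 + 2·6 = 24 + 12 = 36°C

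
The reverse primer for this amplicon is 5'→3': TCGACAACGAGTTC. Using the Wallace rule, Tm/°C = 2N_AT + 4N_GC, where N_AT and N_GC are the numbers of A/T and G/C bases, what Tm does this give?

Scanning the sequence gives A=4, T=3, G=3, C=4.
AT pairs contribute 7, GC pairs contribute 7.
Tm = 2(7) + 4(7) = 14 + 28 = 42°C

42°C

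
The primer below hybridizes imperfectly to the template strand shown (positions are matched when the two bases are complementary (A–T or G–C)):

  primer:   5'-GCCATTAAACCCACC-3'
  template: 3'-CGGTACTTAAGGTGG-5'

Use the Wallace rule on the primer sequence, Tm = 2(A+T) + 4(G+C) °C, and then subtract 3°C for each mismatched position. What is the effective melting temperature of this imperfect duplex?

37°C

Primer base counts: A=5, T=2, G=1, C=7 → A+T=7, G+C=8
Perfect-match Tm = 2(7) + 4(8) = 14 + 32 = 46°C
Mismatches (positions where the bases are not complementary): 3 (at positions 6, 9, 10)
Effective Tm = 46 − 3×3 = 46 − 9 = 37°C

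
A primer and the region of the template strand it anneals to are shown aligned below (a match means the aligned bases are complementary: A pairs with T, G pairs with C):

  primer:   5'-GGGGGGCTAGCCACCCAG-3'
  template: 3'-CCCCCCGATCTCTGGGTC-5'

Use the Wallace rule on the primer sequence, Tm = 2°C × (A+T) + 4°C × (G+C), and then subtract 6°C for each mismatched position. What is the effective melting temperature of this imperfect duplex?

Primer base counts: A=3, T=1, G=8, C=6 → A+T=4, G+C=14
Perfect-match Tm = 2(4) + 4(14) = 8 + 56 = 64°C
Mismatches (positions where the bases are not complementary): 2 (at positions 11, 12)
Effective Tm = 64 − 2×6 = 64 − 12 = 52°C

52°C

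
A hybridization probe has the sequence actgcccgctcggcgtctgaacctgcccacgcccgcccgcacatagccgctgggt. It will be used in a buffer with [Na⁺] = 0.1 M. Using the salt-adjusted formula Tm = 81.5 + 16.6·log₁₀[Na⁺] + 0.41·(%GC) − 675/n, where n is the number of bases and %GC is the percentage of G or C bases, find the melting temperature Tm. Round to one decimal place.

82.4°C

Length n = 55. Base counts: C=25, G=15, A=7, T=8
G+C = 40, so %GC = 40/55 × 100 = 72.727%
Salt term: 16.6 × (-1) = -16.6
GC term: 0.41 × 72.727 = 29.818; length term: −675/55 = −12.273
Tm = 81.5 + (-16.6) + 29.818 − 12.273 = 82.445 → 82.4°C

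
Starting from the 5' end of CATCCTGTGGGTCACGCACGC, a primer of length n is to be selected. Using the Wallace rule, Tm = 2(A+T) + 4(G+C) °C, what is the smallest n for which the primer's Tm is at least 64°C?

First 19 bases: CATCCTGTGGGTCACGCAC → Tm = 62°C (< 64°C)
First 20 bases: CATCCTGTGGGTCACGCACG → Tm = 66°C (≥ 64°C)
Since every base adds ≥2°C, Tm only increases with n, so the threshold is first crossed at n = 20.

n = 20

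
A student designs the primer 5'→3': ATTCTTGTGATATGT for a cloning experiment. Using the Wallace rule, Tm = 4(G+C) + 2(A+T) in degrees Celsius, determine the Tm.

Counting bases: C=1, G=3, A=3, T=8
So N_AT = 11 and N_GC = 4.
Tm = 2(11) + 4(4) = 22 + 16 = 38°C

38°C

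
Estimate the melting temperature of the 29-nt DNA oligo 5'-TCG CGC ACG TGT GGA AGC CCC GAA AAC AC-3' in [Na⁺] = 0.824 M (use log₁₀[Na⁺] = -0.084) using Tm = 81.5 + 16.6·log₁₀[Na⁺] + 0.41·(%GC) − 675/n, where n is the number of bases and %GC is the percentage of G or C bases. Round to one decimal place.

82.3°C

Length n = 29. Counting bases: T=3, C=10, A=8, G=8
G+C = 18, so %GC = 18/29 × 100 = 62.069%
Salt term: 16.6 × (-0.084) = -1.394
GC term: 0.41 × 62.069 = 25.448; length term: −675/29 = −23.276
Tm = 81.5 + (-1.394) + 25.448 − 23.276 = 82.278 → 82.3°C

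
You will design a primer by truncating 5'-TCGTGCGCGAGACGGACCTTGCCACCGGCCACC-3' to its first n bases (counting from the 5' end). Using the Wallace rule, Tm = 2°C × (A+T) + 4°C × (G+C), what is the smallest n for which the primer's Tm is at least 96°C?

First 27 bases: TCGTGCGCGAGACGGACCTTGCCACCG → Tm = 92°C (< 96°C)
First 28 bases: TCGTGCGCGAGACGGACCTTGCCACCGG → Tm = 96°C (≥ 96°C)
Each additional base adds 2°C (A/T) or 4°C (G/C), so Tm is non-decreasing in n; n = 28 is the first length to reach 96°C.

n = 28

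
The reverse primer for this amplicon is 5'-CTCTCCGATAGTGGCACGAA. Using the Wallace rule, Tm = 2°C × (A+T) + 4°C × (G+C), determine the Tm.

62°C

T=4, A=5, G=5, C=6
So N_AT = 9 and N_GC = 11.
Tm = 2(9) + 4(11) = 18 + 44 = 62°C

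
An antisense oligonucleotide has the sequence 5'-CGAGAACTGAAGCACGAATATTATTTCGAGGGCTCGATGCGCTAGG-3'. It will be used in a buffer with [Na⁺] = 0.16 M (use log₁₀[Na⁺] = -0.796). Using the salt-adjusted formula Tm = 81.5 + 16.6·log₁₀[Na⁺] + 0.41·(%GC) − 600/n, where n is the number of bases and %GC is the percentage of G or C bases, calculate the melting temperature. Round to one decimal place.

Length n = 46. Counting bases: G=14, T=10, C=9, A=13
G+C = 23, so %GC = 23/46 × 100 = 50%
Salt term: 16.6 × (-0.796) = -13.214
GC term: 0.41 × 50 = 20.5; length term: −600/46 = −13.043
Tm = 81.5 + (-13.214) + 20.5 − 13.043 = 75.743 → 75.7°C

75.7°C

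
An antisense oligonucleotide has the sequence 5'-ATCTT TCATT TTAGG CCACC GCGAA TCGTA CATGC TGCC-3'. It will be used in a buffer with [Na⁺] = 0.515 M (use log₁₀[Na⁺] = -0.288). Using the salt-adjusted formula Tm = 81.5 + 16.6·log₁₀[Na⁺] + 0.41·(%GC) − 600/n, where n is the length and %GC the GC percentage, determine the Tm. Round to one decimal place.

81.3°C

Length n = 39. C=12, G=7, T=12, A=8
G+C = 19, so %GC = 19/39 × 100 = 48.718%
Salt term: 16.6 × (-0.288) = -4.781
GC term: 0.41 × 48.718 = 19.974; length term: −600/39 = −15.385
Tm = 81.5 + (-4.781) + 19.974 − 15.385 = 81.308 → 81.3°C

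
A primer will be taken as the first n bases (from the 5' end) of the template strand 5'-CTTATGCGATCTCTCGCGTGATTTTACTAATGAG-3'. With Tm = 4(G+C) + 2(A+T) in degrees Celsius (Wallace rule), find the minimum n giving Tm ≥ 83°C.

n = 30

First 29 bases: CTTATGCGATCTCTCGCGTGATTTTACTA → Tm = 82°C (< 83°C)
First 30 bases: CTTATGCGATCTCTCGCGTGATTTTACTAA → Tm = 84°C (≥ 83°C)
Each additional base adds 2°C (A/T) or 4°C (G/C), so Tm is non-decreasing in n; n = 30 is the first length to reach 83°C.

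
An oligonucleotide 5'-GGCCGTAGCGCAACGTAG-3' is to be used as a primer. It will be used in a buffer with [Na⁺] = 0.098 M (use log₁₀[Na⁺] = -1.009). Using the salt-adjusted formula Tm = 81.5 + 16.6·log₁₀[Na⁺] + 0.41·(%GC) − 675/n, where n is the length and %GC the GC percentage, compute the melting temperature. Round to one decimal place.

Length n = 18. C=5, A=4, G=7, T=2
G+C = 12, so %GC = 12/18 × 100 = 66.667%
Salt term: 16.6 × (-1.009) = -16.749
GC term: 0.41 × 66.667 = 27.333; length term: −675/18 = −37.5
Tm = 81.5 + (-16.749) + 27.333 − 37.5 = 54.584 → 54.6°C

54.6°C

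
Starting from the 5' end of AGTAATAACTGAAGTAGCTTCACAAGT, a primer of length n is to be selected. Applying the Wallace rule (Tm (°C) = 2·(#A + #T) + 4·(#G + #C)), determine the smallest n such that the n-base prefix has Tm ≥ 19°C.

First 8 bases: AGTAATAA → Tm = 18°C (< 19°C)
First 9 bases: AGTAATAAC → Tm = 22°C (≥ 19°C)
Since every base adds ≥2°C, Tm only increases with n, so the threshold is first crossed at n = 9.

n = 9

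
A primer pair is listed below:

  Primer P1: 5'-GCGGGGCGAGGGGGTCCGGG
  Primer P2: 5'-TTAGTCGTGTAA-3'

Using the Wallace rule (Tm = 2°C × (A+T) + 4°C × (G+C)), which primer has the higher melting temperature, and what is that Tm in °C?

Primer P1, 76°C

Primer P1: A+T=2, G+C=18 → Tm = 2(2)+4(18) = 76°C
Primer P2: A+T=8, G+C=4 → Tm = 2(8)+4(4) = 32°C
76°C vs 32°C → primer P1 is higher.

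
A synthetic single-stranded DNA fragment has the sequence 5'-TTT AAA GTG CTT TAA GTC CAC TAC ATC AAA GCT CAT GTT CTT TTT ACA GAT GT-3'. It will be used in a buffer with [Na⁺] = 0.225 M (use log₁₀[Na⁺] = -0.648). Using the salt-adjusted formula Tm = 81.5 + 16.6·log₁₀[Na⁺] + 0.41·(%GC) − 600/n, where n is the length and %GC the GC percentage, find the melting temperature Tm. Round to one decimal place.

Length n = 53. Base counts: T=21, C=10, G=7, A=15
G+C = 17, so %GC = 17/53 × 100 = 32.075%
Salt term: 16.6 × (-0.648) = -10.757
GC term: 0.41 × 32.075 = 13.151; length term: −600/53 = −11.321
Tm = 81.5 + (-10.757) + 13.151 − 11.321 = 72.573 → 72.6°C

72.6°C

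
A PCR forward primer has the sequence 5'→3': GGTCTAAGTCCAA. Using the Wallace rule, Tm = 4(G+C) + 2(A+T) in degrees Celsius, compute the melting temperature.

38°C

Scanning the sequence gives G=3, T=3, C=3, A=4.
AT pairs contribute 7, GC pairs contribute 6.
Tm = 2(7) + 4(6) = 14 + 24 = 38°C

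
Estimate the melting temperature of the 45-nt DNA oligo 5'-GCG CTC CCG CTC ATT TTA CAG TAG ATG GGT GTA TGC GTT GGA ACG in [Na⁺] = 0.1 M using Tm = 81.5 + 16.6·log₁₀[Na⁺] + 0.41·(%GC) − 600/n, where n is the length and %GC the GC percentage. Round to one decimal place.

Length n = 45. Base counts: T=13, C=10, G=14, A=8
G+C = 24, so %GC = 24/45 × 100 = 53.333%
Salt term: 16.6 × (-1) = -16.6
GC term: 0.41 × 53.333 = 21.867; length term: −600/45 = −13.333
Tm = 81.5 + (-16.6) + 21.867 − 13.333 = 73.434 → 73.4°C

73.4°C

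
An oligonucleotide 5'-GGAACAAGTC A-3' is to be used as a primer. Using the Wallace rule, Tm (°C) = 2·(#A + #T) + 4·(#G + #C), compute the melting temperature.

32°C

Scanning the sequence gives T=1, G=3, A=5, C=2.
A+T = 6, G+C = 5
Tm = 2×6 + 4×5 = 32°C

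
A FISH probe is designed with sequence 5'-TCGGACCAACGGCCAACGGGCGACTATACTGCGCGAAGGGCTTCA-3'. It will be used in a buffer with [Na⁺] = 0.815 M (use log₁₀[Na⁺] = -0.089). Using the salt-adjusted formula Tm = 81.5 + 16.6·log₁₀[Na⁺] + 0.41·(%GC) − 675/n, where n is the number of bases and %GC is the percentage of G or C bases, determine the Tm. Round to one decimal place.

90.5°C

Length n = 45. Counting bases: A=11, C=14, G=14, T=6
G+C = 28, so %GC = 28/45 × 100 = 62.222%
Salt term: 16.6 × (-0.089) = -1.477
GC term: 0.41 × 62.222 = 25.511; length term: −675/45 = −15
Tm = 81.5 + (-1.477) + 25.511 − 15 = 90.534 → 90.5°C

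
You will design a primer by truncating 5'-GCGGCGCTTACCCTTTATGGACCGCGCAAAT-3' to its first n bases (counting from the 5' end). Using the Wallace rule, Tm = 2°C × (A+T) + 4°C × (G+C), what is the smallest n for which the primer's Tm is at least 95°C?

First 29 bases: GCGGCGCTTACCCTTTATGGACCGCGCAA → Tm = 94°C (< 95°C)
First 30 bases: GCGGCGCTTACCCTTTATGGACCGCGCAAA → Tm = 96°C (≥ 95°C)
Each additional base adds 2°C (A/T) or 4°C (G/C), so Tm is non-decreasing in n; n = 30 is the first length to reach 95°C.

n = 30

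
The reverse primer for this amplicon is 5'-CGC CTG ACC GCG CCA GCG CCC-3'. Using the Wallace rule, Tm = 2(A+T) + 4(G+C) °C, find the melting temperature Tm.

Counting bases: G=6, T=1, A=2, C=12
So N_AT = 3 and N_GC = 18.
Tm = 2×3 + 4×18 = 78°C

78°C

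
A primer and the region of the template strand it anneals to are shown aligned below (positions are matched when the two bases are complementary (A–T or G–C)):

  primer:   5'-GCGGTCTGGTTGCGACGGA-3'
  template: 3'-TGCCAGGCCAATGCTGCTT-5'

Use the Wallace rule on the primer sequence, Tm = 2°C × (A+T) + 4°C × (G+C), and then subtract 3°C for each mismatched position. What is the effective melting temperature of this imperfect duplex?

Primer base counts: A=2, T=4, G=9, C=4 → A+T=6, G+C=13
Perfect-match Tm = 2(6) + 4(13) = 12 + 52 = 64°C
Mismatches (positions where the bases are not complementary): 4 (at positions 1, 7, 12, 18)
Effective Tm = 64 − 4×3 = 64 − 12 = 52°C

52°C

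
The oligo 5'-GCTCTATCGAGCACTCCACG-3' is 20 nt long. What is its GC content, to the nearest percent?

60%

G=4, T=4, C=8, A=4
G+C = 4 + 8 = 12 out of 20 bases
%GC = 12/20 × 100 = 60% ≈ 60%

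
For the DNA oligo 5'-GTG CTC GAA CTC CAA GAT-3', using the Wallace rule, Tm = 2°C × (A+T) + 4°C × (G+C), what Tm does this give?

54°C

Base counts: C=5, T=4, G=4, A=5
So N_AT = 9 and N_GC = 9.
Tm = 2×9 + 4×9 = 54°C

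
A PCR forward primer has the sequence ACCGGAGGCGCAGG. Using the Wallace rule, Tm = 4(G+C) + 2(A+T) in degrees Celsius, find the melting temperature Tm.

Counting bases: G=7, C=4, A=3, T=0
So N_AT = 3 and N_GC = 11.
Tm = 2(3) + 4(11) = 6 + 44 = 50°C

50°C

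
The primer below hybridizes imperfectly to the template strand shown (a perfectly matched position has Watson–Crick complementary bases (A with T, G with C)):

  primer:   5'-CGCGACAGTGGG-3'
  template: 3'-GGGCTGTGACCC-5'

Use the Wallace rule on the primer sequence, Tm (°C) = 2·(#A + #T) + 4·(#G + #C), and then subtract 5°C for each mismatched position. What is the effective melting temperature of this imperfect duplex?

Primer base counts: A=2, T=1, G=6, C=3 → A+T=3, G+C=9
Perfect-match Tm = 2(3) + 4(9) = 6 + 36 = 42°C
Mismatches (positions where the bases are not complementary): 2 (at positions 2, 8)
Effective Tm = 42 − 2×5 = 42 − 10 = 32°C

32°C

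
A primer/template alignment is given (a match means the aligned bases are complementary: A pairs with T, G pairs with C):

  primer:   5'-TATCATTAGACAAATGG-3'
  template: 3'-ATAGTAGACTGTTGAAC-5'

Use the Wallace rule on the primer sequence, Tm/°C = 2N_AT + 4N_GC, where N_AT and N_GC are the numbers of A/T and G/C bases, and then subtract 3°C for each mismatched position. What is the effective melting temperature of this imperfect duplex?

Primer base counts: A=7, T=5, G=3, C=2 → A+T=12, G+C=5
Perfect-match Tm = 2(12) + 4(5) = 24 + 20 = 44°C
Mismatches (positions where the bases are not complementary): 4 (at positions 7, 8, 14, 16)
Effective Tm = 44 − 4×3 = 44 − 12 = 32°C

32°C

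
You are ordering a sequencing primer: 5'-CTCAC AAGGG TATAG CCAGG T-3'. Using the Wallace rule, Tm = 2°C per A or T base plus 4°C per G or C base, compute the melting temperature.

T=4, A=6, G=6, C=5
So N_AT = 10 and N_GC = 11.
Tm = 2×10 + 4×11 = 64°C

64°C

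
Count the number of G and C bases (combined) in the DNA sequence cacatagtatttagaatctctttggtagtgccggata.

14

Counting bases: G=8, C=6, T=13, A=10
G+C = 8 + 6 = 14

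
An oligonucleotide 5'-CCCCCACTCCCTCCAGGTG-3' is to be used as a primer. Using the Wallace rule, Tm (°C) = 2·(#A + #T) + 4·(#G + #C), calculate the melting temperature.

66°C

Base counts: A=2, C=11, G=3, T=3
So N_AT = 5 and N_GC = 14.
Tm = 4·14 + 2·5 = 56 + 10 = 66°C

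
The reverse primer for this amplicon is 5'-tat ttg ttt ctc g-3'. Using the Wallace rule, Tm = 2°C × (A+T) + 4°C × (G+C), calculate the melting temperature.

34°C

Base counts: A=1, T=8, G=2, C=2
A+T = 9, G+C = 4
Tm = 4·4 + 2·9 = 16 + 18 = 34°C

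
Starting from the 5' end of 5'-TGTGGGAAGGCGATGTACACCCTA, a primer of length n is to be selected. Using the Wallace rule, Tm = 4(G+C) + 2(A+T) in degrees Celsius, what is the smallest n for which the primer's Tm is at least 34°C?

n = 11

First 10 bases: TGTGGGAAGG → Tm = 32°C (< 34°C)
First 11 bases: TGTGGGAAGGC → Tm = 36°C (≥ 34°C)
Each additional base adds 2°C (A/T) or 4°C (G/C), so Tm is non-decreasing in n; n = 11 is the first length to reach 34°C.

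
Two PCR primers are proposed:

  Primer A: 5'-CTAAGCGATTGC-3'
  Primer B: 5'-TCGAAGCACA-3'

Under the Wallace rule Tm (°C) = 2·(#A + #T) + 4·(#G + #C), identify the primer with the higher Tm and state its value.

Primer A, 36°C

Primer A: A+T=6, G+C=6 → Tm = 2(6)+4(6) = 36°C
Primer B: A+T=5, G+C=5 → Tm = 2(5)+4(5) = 30°C
36°C vs 30°C → primer A is higher.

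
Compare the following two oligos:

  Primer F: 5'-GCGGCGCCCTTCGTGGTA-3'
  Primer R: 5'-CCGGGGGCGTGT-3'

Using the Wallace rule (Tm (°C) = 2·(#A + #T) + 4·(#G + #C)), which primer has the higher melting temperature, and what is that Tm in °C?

Primer F: A+T=5, G+C=13 → Tm = 2(5)+4(13) = 62°C
Primer R: A+T=2, G+C=10 → Tm = 2(2)+4(10) = 44°C
62°C vs 44°C → primer F is higher.

Primer F, 62°C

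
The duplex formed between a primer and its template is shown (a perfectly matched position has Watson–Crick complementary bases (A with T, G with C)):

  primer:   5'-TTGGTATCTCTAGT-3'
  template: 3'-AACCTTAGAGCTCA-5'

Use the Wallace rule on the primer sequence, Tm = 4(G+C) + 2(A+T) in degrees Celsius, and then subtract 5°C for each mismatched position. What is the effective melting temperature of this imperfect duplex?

28°C

Primer base counts: A=2, T=7, G=3, C=2 → A+T=9, G+C=5
Perfect-match Tm = 2(9) + 4(5) = 18 + 20 = 38°C
Mismatches (positions where the bases are not complementary): 2 (at positions 5, 11)
Effective Tm = 38 − 2×5 = 38 − 10 = 28°C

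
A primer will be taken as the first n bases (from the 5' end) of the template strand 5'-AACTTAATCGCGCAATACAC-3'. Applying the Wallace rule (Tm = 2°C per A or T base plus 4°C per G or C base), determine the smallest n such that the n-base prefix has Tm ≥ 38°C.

First 12 bases: AACTTAATCGCG → Tm = 34°C (< 38°C)
First 13 bases: AACTTAATCGCGC → Tm = 38°C (≥ 38°C)
Each additional base adds 2°C (A/T) or 4°C (G/C), so Tm is non-decreasing in n; n = 13 is the first length to reach 38°C.

n = 13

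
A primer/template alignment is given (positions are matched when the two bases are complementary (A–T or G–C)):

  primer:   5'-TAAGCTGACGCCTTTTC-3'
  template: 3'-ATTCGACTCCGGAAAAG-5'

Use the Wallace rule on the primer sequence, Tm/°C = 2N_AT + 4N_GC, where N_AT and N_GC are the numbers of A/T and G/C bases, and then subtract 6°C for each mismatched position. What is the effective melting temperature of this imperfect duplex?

44°C

Primer base counts: A=3, T=6, G=3, C=5 → A+T=9, G+C=8
Perfect-match Tm = 2(9) + 4(8) = 18 + 32 = 50°C
Mismatches (positions where the bases are not complementary): 1 (at position 9)
Effective Tm = 50 − 1×6 = 50 − 6 = 44°C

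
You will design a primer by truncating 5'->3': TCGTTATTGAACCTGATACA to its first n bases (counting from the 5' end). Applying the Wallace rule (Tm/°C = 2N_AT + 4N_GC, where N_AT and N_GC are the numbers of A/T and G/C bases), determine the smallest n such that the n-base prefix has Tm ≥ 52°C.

n = 19

First 18 bases: TCGTTATTGAACCTGATA → Tm = 48°C (< 52°C)
First 19 bases: TCGTTATTGAACCTGATAC → Tm = 52°C (≥ 52°C)
Since every base adds ≥2°C, Tm only increases with n, so the threshold is first crossed at n = 19.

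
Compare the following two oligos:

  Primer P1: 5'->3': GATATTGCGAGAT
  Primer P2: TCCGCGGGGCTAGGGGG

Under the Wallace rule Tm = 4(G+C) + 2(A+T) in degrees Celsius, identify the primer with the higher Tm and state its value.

Primer P1: A+T=8, G+C=5 → Tm = 2(8)+4(5) = 36°C
Primer P2: A+T=3, G+C=14 → Tm = 2(3)+4(14) = 62°C
36°C vs 62°C → primer P2 is higher.

Primer P2, 62°C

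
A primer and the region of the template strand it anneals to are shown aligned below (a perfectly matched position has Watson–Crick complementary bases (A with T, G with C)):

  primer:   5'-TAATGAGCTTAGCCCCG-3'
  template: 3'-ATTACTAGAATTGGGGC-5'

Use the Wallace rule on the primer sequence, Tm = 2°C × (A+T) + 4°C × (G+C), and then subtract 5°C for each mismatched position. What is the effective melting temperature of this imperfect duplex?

42°C

Primer base counts: A=4, T=4, G=4, C=5 → A+T=8, G+C=9
Perfect-match Tm = 2(8) + 4(9) = 16 + 36 = 52°C
Mismatches (positions where the bases are not complementary): 2 (at positions 7, 12)
Effective Tm = 52 − 2×5 = 52 − 10 = 42°C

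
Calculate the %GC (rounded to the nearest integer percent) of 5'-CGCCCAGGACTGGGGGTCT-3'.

G=8, T=3, A=2, C=6
G+C = 8 + 6 = 14 out of 19 bases
%GC = 14/19 × 100 = 73.68% ≈ 74%

74%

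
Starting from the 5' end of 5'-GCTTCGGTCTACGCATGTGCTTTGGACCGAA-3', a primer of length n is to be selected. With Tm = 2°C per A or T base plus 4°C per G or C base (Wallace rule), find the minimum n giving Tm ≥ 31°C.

n = 10

First 9 bases: GCTTCGGTC → Tm = 30°C (< 31°C)
First 10 bases: GCTTCGGTCT → Tm = 32°C (≥ 31°C)
Since every base adds ≥2°C, Tm only increases with n, so the threshold is first crossed at n = 10.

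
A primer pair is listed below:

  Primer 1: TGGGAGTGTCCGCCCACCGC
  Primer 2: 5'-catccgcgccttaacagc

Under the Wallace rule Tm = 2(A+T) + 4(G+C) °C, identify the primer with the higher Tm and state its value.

Primer 1, 70°C

Primer 1: A+T=5, G+C=15 → Tm = 2(5)+4(15) = 70°C
Primer 2: A+T=7, G+C=11 → Tm = 2(7)+4(11) = 58°C
70°C vs 58°C → primer 1 is higher.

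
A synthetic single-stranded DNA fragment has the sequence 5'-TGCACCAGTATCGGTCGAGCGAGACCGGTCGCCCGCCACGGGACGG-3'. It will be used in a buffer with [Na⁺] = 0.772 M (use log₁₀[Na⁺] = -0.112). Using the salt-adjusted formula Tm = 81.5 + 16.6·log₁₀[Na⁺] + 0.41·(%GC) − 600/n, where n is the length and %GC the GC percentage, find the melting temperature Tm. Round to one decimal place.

96.0°C

Length n = 46. Scanning the sequence gives C=16, G=17, A=8, T=5.
G+C = 33, so %GC = 33/46 × 100 = 71.739%
Salt term: 16.6 × (-0.112) = -1.859
GC term: 0.41 × 71.739 = 29.413; length term: −600/46 = −13.043
Tm = 81.5 + (-1.859) + 29.413 − 13.043 = 96.011 → 96.0°C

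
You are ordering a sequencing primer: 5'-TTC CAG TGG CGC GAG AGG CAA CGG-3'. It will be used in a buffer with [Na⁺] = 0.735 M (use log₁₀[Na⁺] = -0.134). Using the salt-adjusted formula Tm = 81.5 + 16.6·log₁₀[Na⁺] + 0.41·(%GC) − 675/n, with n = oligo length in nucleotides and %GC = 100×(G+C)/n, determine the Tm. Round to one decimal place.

Length n = 24. G=10, C=6, T=3, A=5
G+C = 16, so %GC = 16/24 × 100 = 66.667%
Salt term: 16.6 × (-0.134) = -2.224
GC term: 0.41 × 66.667 = 27.333; length term: −675/24 = −28.125
Tm = 81.5 + (-2.224) + 27.333 − 28.125 = 78.484 → 78.5°C

78.5°C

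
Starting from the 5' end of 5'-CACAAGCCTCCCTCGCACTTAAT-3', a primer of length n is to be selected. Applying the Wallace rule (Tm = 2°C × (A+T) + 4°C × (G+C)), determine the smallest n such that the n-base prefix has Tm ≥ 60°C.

n = 18

First 17 bases: CACAAGCCTCCCTCGCA → Tm = 56°C (< 60°C)
First 18 bases: CACAAGCCTCCCTCGCAC → Tm = 60°C (≥ 60°C)
Since every base adds ≥2°C, Tm only increases with n, so the threshold is first crossed at n = 18.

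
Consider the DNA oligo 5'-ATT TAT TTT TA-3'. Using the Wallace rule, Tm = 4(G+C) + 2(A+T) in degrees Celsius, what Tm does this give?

Counting bases: T=8, G=0, A=3, C=0
AT pairs contribute 11, GC pairs contribute 0.
Tm = 4·0 + 2·11 = 0 + 22 = 22°C

22°C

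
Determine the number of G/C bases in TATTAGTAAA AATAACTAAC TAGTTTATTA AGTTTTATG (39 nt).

6

Counting bases: A=16, C=2, G=4, T=17
Total G or C: 4 + 2 = 6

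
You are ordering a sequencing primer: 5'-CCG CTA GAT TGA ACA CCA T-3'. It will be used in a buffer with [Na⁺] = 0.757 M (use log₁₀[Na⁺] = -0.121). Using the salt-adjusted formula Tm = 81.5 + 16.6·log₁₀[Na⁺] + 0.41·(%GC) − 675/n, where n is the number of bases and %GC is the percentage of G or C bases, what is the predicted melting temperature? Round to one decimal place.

Length n = 19. Scanning the sequence gives C=6, A=6, G=3, T=4.
G+C = 9, so %GC = 9/19 × 100 = 47.368%
Salt term: 16.6 × (-0.121) = -2.009
GC term: 0.41 × 47.368 = 19.421; length term: −675/19 = −35.526
Tm = 81.5 + (-2.009) + 19.421 − 35.526 = 63.386 → 63.4°C

63.4°C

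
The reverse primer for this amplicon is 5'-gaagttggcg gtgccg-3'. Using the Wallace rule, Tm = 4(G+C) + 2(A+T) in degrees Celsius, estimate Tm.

54°C

Scanning the sequence gives A=2, G=8, T=3, C=3.
AT pairs contribute 5, GC pairs contribute 11.
Tm = 2×5 + 4×11 = 54°C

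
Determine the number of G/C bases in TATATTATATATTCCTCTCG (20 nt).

Scanning the sequence gives G=1, T=10, A=5, C=4.
G+C = 1 + 4 = 5

5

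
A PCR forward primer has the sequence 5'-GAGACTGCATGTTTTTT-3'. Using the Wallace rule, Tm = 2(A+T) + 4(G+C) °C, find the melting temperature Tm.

Base counts: A=3, G=4, C=2, T=8
So N_AT = 11 and N_GC = 6.
Tm = 4·6 + 2·11 = 24 + 22 = 46°C

46°C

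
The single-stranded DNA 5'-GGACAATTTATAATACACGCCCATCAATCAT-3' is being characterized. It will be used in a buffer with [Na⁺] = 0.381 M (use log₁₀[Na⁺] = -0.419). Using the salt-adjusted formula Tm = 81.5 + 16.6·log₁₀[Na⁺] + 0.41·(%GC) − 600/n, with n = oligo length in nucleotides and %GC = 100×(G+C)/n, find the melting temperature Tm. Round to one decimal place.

69.7°C

Length n = 31. G=3, T=8, C=8, A=12
G+C = 11, so %GC = 11/31 × 100 = 35.484%
Salt term: 16.6 × (-0.419) = -6.955
GC term: 0.41 × 35.484 = 14.548; length term: −600/31 = −19.355
Tm = 81.5 + (-6.955) + 14.548 − 19.355 = 69.738 → 69.7°C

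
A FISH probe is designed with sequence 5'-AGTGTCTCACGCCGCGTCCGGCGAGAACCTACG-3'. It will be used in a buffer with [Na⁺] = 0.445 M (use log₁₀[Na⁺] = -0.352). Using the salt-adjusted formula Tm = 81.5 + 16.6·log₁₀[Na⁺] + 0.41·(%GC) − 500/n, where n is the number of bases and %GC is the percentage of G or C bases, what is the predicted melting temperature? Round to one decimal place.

87.8°C

Length n = 33. Base counts: A=6, G=10, C=12, T=5
G+C = 22, so %GC = 22/33 × 100 = 66.667%
Salt term: 16.6 × (-0.352) = -5.843
GC term: 0.41 × 66.667 = 27.333; length term: −500/33 = −15.152
Tm = 81.5 + (-5.843) + 27.333 − 15.152 = 87.838 → 87.8°C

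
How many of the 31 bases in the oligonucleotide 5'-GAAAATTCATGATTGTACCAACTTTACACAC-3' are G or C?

10

Scanning the sequence gives G=3, A=12, T=9, C=7.
Total G or C: 3 + 7 = 10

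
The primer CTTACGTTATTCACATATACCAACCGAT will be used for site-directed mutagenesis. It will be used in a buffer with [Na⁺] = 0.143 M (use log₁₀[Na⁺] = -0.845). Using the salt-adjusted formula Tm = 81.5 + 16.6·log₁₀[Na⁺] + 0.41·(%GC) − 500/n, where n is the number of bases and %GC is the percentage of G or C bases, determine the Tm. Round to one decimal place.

64.3°C

Length n = 28. Scanning the sequence gives A=9, G=2, C=8, T=9.
G+C = 10, so %GC = 10/28 × 100 = 35.714%
Salt term: 16.6 × (-0.845) = -14.027
GC term: 0.41 × 35.714 = 14.643; length term: −500/28 = −17.857
Tm = 81.5 + (-14.027) + 14.643 − 17.857 = 64.259 → 64.3°C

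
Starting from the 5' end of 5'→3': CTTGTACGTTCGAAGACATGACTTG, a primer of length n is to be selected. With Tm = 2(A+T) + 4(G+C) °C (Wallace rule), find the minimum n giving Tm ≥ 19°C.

First 6 bases: CTTGTA → Tm = 16°C (< 19°C)
First 7 bases: CTTGTAC → Tm = 20°C (≥ 19°C)
Each additional base adds 2°C (A/T) or 4°C (G/C), so Tm is non-decreasing in n; n = 7 is the first length to reach 19°C.

n = 7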